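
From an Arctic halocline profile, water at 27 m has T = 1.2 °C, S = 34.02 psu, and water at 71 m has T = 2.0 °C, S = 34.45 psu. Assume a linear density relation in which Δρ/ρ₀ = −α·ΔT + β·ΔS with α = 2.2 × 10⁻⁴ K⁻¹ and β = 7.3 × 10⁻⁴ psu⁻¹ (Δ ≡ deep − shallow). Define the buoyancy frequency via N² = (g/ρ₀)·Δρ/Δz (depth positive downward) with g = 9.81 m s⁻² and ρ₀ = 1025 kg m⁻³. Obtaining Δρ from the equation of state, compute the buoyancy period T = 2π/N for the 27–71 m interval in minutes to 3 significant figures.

ΔT = +0.8 K, ΔS = +0.43 psu (deep − shallow).
Δρ/ρ₀ = −αΔT + βΔS = -1.76 × 10⁻⁴ + 3.139 × 10⁻⁴ = 1.379 × 10⁻⁴, so Δρ ≈ 0.1413 kg m⁻³.
N² = (g/ρ₀)·Δρ/Δz = g·(Δρ/ρ₀)/Δz = 9.81 × 1.379 × 10⁻⁴ / 44 = 3.0745 × 10⁻⁵ s⁻².
N = √(3.0745 × 10⁻⁵) = 5.5448 × 10⁻³ rad s⁻¹ → T = 2π/N = 1.1332 × 10³ s = 18.887 min ≈ 18.9 min.

18.9 min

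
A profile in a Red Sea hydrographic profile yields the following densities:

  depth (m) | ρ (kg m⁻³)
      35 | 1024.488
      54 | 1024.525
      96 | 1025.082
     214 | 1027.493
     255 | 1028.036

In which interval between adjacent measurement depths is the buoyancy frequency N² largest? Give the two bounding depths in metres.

96–214 m

Compute the density gradient over each adjacent pair:
  35–54 m: Δρ/Δz = 0.037/19 = 1.9 × 10⁻³ kg m⁻⁴
  54–96 m: Δρ/Δz = 0.557/42 = 0.013 kg m⁻⁴
  96–214 m: Δρ/Δz = 2.411/118 = 0.020 kg m⁻⁴
  214–255 m: Δρ/Δz = 0.543/41 = 0.013 kg m⁻⁴
The largest gradient is in the 96–214 m interval — the pycnocline.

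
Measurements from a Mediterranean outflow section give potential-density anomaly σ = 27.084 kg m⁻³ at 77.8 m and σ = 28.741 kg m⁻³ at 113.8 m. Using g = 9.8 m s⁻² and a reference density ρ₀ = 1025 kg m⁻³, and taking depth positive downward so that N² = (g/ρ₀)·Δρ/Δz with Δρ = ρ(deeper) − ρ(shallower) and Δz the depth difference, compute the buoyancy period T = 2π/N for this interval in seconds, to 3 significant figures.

Δρ = 1028.741 − 1027.084 = 1.657 kg m⁻³ over Δz = 113.8 − 77.8 = 36 m.
N² = (9.8/1025) × (1.657/36) = 4.4007 × 10⁻⁴ s⁻².
N = √(4.4007 × 10⁻⁴) = 0.020978 rad s⁻¹, so T = 2π/N = 299.51 s ≈ 300 s.

300 s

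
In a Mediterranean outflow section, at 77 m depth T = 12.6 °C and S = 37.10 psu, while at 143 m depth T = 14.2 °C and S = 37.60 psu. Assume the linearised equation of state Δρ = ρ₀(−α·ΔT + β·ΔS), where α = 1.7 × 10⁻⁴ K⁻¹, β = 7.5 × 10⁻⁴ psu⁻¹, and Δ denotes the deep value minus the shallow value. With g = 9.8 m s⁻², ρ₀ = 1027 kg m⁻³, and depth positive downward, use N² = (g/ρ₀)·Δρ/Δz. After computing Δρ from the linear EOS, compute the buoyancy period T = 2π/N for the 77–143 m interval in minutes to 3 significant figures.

26.8 min

ΔT = +1.6 K, ΔS = +0.50 psu (deep − shallow).
Δρ/ρ₀ = −αΔT + βΔS = -2.72 × 10⁻⁴ + 3.75 × 10⁻⁴ = 1.03 × 10⁻⁴, so Δρ ≈ 0.1058 kg m⁻³.
N² = (g/ρ₀)·Δρ/Δz = g·(Δρ/ρ₀)/Δz = 9.8 × 1.03 × 10⁻⁴ / 66 = 1.5294 × 10⁻⁵ s⁻².
N = √(1.5294 × 10⁻⁵) = 3.9108 × 10⁻³ rad s⁻¹ → T = 2π/N = 1.6066 × 10³ s = 26.777 min ≈ 26.8 min.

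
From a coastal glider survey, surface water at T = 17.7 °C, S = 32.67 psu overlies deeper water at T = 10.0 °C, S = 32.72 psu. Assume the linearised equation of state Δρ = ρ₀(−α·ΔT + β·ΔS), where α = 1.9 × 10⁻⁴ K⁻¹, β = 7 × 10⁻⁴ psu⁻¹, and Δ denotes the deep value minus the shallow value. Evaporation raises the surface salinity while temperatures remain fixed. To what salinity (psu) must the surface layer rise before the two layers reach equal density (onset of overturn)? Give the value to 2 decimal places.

34.81 psu

Neutral buoyancy requires −α(T_deep − T_surf) + β(S_deep − S_surf′) = 0.
S_surf′ = S_deep − (α/β)·ΔT = 32.72 − (1.9 × 10⁻⁴/7 × 10⁻⁴)·(-7.7) = 34.8100 psu.
Increase required: 34.8100 − 32.67 = 2.1400 psu.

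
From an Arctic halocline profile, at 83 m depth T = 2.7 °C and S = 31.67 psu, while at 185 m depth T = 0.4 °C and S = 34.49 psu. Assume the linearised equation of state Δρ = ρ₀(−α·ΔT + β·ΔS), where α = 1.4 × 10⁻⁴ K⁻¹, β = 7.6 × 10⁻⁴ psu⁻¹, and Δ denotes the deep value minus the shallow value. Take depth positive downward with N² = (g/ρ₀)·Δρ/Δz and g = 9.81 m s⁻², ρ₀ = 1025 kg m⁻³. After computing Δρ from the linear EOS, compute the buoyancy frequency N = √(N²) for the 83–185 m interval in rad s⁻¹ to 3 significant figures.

ΔT = -2.3 K, ΔS = +2.82 psu (deep − shallow).
Δρ/ρ₀ = −αΔT + βΔS = 3.22 × 10⁻⁴ + 2.1432 × 10⁻³ = 2.4652 × 10⁻³, so Δρ ≈ 2.527 kg m⁻³.
N² = (g/ρ₀)·Δρ/Δz = g·(Δρ/ρ₀)/Δz = 9.81 × 2.4652 × 10⁻³ / 102 = 2.3709 × 10⁻⁴ s⁻².
N = √(2.3709 × 10⁻⁴) = 0.015398 rad s⁻¹ ≈ 0.0154 rad s⁻¹.

0.0154 rad s⁻¹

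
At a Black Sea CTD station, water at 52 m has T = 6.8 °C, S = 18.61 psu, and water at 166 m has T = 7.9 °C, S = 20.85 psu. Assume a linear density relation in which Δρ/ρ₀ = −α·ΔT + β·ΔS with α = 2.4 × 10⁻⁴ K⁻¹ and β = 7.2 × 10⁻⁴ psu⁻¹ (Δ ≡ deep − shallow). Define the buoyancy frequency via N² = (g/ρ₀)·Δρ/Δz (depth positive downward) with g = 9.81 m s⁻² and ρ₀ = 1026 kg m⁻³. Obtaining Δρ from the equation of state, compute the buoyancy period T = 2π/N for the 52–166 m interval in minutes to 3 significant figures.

ΔT = +1.1 K, ΔS = +2.24 psu (deep − shallow).
Δρ/ρ₀ = −αΔT + βΔS = -2.64 × 10⁻⁴ + 1.6128 × 10⁻³ = 1.3488 × 10⁻³, so Δρ ≈ 1.384 kg m⁻³.
N² = (g/ρ₀)·Δρ/Δz = g·(Δρ/ρ₀)/Δz = 9.81 × 1.3488 × 10⁻³ / 114 = 1.1607 × 10⁻⁴ s⁻².
N = √(1.1607 × 10⁻⁴) = 0.010774 rad s⁻¹ → T = 2π/N = 583.18 s = 9.7197 min ≈ 9.72 min.

9.72 min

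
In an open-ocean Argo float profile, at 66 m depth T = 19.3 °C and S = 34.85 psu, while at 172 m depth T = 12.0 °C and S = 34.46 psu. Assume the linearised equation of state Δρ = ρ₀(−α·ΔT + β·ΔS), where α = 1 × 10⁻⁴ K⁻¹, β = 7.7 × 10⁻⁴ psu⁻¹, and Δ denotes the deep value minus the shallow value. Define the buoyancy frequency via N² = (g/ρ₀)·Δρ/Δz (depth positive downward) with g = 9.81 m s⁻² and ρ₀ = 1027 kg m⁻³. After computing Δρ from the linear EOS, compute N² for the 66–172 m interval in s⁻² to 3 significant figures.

3.98 × 10⁻⁵ s⁻²

ΔT = -7.3 K, ΔS = -0.39 psu (deep − shallow).
Δρ/ρ₀ = −αΔT + βΔS = 7.30 × 10⁻⁴ − 3.003 × 10⁻⁴ = 4.297 × 10⁻⁴, so Δρ ≈ 0.4413 kg m⁻³.
N² = (g/ρ₀)·Δρ/Δz = g·(Δρ/ρ₀)/Δz = 9.81 × 4.297 × 10⁻⁴ / 106 = 3.9768 × 10⁻⁵ s⁻² ≈ 3.98 × 10⁻⁵ s⁻².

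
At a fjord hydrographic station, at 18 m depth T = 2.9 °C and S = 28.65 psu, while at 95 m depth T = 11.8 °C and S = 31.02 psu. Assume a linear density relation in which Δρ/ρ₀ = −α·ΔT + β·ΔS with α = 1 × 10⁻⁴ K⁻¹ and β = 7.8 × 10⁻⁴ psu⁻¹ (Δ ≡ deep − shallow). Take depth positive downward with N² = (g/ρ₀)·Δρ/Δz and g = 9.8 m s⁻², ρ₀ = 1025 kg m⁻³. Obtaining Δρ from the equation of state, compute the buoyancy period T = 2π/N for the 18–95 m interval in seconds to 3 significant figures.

ΔT = +8.9 K, ΔS = +2.37 psu (deep − shallow).
Δρ/ρ₀ = −αΔT + βΔS = -8.90 × 10⁻⁴ + 1.8486 × 10⁻³ = 9.586 × 10⁻⁴, so Δρ ≈ 0.9826 kg m⁻³.
N² = (g/ρ₀)·Δρ/Δz = g·(Δρ/ρ₀)/Δz = 9.8 × 9.586 × 10⁻⁴ / 77 = 1.2200 × 10⁻⁴ s⁻².
N = √(1.2200 × 10⁻⁴) = 0.011045 rad s⁻¹ → T = 2π/N = 568.87 s ≈ 569 s.

569 s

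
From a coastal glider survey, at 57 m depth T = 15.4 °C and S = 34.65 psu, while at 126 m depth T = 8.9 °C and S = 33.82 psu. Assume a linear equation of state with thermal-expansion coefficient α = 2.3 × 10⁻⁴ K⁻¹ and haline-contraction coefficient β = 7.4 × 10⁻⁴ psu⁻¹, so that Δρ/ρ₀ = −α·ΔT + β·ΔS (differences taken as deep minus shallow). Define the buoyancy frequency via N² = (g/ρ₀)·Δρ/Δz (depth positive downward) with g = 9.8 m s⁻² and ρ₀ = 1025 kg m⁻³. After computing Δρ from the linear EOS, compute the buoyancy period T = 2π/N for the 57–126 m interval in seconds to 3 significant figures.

ΔT = -6.5 K, ΔS = -0.83 psu (deep − shallow).
Δρ/ρ₀ = −αΔT + βΔS = 1.495 × 10⁻³ − 6.142 × 10⁻⁴ = 8.808 × 10⁻⁴, so Δρ ≈ 0.9028 kg m⁻³.
N² = (g/ρ₀)·Δρ/Δz = g·(Δρ/ρ₀)/Δz = 9.8 × 8.808 × 10⁻⁴ / 69 = 1.2510 × 10⁻⁴ s⁻².
N = √(1.2510 × 10⁻⁴) = 0.011185 rad s⁻¹ → T = 2π/N = 561.75 s ≈ 562 s.

562 s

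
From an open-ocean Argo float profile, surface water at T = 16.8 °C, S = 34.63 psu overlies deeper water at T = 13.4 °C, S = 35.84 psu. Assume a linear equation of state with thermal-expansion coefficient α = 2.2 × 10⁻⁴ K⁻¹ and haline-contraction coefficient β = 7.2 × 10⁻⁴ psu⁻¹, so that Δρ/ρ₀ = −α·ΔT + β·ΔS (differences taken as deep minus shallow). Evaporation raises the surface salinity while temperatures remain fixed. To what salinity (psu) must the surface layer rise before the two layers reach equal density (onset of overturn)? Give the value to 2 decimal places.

36.88 psu

Neutral buoyancy requires −α(T_deep − T_surf) + β(S_deep − S_surf′) = 0.
S_surf′ = S_deep − (α/β)·ΔT = 35.84 − (2.2 × 10⁻⁴/7.2 × 10⁻⁴)·(-3.4) = 36.8789 psu.
Increase required: 36.8789 − 34.63 = 2.2489 psu.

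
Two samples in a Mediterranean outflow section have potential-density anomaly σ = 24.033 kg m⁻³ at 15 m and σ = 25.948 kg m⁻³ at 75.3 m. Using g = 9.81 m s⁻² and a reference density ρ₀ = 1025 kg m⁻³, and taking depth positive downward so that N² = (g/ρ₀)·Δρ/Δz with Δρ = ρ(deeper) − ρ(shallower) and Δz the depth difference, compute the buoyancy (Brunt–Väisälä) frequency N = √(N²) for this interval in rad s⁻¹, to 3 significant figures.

Δρ = 1025.948 − 1024.033 = 1.915 kg m⁻³ over Δz = 75.3 − 15 = 60.3 m.
N² = (9.81/1025) × (1.915/60.3) = 3.0395 × 10⁻⁴ s⁻².
N = √(3.0395 × 10⁻⁴) = 0.017434 rad s⁻¹ ≈ 0.0174 rad s⁻¹.

0.0174 rad s⁻¹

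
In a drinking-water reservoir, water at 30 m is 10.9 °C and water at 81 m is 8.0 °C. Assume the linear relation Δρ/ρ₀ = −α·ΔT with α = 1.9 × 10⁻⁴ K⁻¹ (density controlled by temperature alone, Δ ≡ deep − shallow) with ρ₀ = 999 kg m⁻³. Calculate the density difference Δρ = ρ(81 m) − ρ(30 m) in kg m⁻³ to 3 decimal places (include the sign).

+0.550 kg m⁻³

ΔT = -2.9 K, Δρ/ρ₀ = −αΔT = 5.51 × 10⁻⁴.
Δρ = 999 × (5.51 × 10⁻⁴) = +0.550 kg m⁻³.
Positive Δρ: denser below, stable.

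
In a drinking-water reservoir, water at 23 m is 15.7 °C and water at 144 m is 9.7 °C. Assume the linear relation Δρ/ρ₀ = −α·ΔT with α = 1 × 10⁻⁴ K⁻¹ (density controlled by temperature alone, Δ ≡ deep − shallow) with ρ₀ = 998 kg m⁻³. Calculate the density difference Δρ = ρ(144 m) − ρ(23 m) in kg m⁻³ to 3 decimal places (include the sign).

ΔT = -6.0 K, Δρ/ρ₀ = −αΔT = 6.00 × 10⁻⁴.
Δρ = 998 × (6.00 × 10⁻⁴) = +0.599 kg m⁻³.
Positive Δρ: denser below, stable.

+0.599 kg m⁻³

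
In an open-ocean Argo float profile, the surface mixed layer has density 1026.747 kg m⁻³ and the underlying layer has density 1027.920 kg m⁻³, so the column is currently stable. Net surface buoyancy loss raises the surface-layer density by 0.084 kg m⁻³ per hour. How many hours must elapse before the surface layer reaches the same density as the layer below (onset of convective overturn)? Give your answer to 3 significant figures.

Density deficit of the surface layer: 1027.920 − 1026.747 = 1.173 kg m⁻³.
Required change = 1.173 / 0.084 = 14.0 hours.

14.0 hours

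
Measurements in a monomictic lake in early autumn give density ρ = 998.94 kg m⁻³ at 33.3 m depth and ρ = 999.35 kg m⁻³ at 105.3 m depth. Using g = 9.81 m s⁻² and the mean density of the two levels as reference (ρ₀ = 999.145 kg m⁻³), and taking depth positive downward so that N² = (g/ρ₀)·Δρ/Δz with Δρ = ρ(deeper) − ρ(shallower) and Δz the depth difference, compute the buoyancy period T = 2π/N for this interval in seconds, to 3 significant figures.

Δρ = 999.35 − 998.94 = 0.41 kg m⁻³ over Δz = 105.3 − 33.3 = 72 m.
N² = (9.81/999.145) × (0.41/72) = 5.5910 × 10⁻⁵ s⁻².
N = √(5.5910 × 10⁻⁵) = 7.4773 × 10⁻³ rad s⁻¹, so T = 2π/N = 840.30 s ≈ 840 s.
A positive N² confirms static stability across the interval.

840 s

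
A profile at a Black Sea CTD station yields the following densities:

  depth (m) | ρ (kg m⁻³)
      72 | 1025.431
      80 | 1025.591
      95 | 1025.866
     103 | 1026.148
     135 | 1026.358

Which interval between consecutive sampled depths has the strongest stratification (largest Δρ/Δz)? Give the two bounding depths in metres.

95–103 m

Compute the density gradient over each adjacent pair:
  72–80 m: Δρ/Δz = 0.160/8 = 0.020 kg m⁻⁴
  80–95 m: Δρ/Δz = 0.275/15 = 0.018 kg m⁻⁴
  95–103 m: Δρ/Δz = 0.282/8 = 0.035 kg m⁻⁴
  103–135 m: Δρ/Δz = 0.210/32 = 6.6 × 10⁻³ kg m⁻⁴
The largest gradient is in the 95–103 m interval — the pycnocline.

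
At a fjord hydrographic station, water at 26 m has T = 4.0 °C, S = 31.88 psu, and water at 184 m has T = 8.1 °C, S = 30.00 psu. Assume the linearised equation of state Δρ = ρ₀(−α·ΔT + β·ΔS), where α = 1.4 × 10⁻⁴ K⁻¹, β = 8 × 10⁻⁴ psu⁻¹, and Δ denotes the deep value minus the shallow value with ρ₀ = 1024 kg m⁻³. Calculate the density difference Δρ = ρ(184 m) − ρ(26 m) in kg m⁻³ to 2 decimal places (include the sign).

ΔT = +4.1 K, ΔS = -1.88 psu (deep − shallow).
Δρ/ρ₀ = −(1.4 × 10⁻⁴)(+4.1) + (8 × 10⁻⁴)(-1.88) = -2.078 × 10⁻³.
Δρ = 1024 × (-2.078 × 10⁻³) = -2.13 kg m⁻³.
Negative Δρ: lighter below, statically unstable.

-2.13 kg m⁻³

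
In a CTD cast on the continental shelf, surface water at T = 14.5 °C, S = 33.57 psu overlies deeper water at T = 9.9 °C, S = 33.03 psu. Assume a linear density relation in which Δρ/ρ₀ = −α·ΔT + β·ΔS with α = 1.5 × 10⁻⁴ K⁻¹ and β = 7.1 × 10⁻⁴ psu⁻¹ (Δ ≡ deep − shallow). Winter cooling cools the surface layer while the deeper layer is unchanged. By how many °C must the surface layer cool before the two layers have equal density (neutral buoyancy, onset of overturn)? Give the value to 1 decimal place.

2.0 °C

Neutral buoyancy requires Δρ = 0, i.e. −α(T_deep − T_surf′) + β(S_deep − S_surf) = 0.
T_surf′ = T_deep − (β/α)·ΔS = 9.9 − (7.1 × 10⁻⁴/1.5 × 10⁻⁴)·(-0.54) = 12.456 °C.
Cooling required: 14.5 − (12.456) = 2.044 °C.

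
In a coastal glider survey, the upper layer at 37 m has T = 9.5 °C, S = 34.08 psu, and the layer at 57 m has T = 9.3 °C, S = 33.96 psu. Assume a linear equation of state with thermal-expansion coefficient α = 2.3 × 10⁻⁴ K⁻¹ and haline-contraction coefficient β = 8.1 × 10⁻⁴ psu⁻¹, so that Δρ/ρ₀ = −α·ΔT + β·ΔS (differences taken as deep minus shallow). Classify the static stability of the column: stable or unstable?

ΔT = 9.3 − 9.5 = -0.2 K and ΔS = 33.96 − 34.08 = -0.12 psu (deep − shallow).
−αΔT = 4.60 × 10⁻⁵; βΔS = -9.72 × 10⁻⁵; sum Δρ/ρ₀ = -5.12 × 10⁻⁵.
Δρ/ρ₀ < 0, so Δρ < 0: deeper water is lighter → statically unstable; the column would overturn.

unstable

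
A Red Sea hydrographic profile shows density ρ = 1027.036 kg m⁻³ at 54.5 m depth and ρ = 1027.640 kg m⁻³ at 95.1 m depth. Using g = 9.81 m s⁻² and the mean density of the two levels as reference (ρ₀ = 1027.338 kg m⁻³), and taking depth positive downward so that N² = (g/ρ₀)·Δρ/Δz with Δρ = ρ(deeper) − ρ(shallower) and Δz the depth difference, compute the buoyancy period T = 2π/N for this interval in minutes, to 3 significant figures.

Δρ = 1027.640 − 1027.036 = 0.604 kg m⁻³ over Δz = 95.1 − 54.5 = 40.6 m.
N² = (9.81/1027.338) × (0.604/40.6) = 1.4206 × 10⁻⁴ s⁻².
N = √(1.4206 × 10⁻⁴) = 0.011919 rad s⁻¹, so T = 2π/N = 527.16 s = 8.7860 min ≈ 8.79 min.

8.79 min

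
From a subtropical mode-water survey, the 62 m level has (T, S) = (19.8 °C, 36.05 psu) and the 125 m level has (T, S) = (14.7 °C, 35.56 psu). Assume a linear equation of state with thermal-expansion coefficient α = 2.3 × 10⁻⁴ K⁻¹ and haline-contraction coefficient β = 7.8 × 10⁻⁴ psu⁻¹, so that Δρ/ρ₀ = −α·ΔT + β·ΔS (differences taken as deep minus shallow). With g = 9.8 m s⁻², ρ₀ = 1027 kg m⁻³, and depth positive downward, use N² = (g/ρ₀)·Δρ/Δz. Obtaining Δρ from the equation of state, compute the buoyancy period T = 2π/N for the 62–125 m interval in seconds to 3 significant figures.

567 s

ΔT = -5.1 K, ΔS = -0.49 psu (deep − shallow).
Δρ/ρ₀ = −αΔT + βΔS = 1.173 × 10⁻³ − 3.822 × 10⁻⁴ = 7.908 × 10⁻⁴, so Δρ ≈ 0.8122 kg m⁻³.
N² = (g/ρ₀)·Δρ/Δz = g·(Δρ/ρ₀)/Δz = 9.8 × 7.908 × 10⁻⁴ / 63 = 1.2301 × 10⁻⁴ s⁻².
N = √(1.2301 × 10⁻⁴) = 0.011091 rad s⁻¹ → T = 2π/N = 566.51 s ≈ 567 s.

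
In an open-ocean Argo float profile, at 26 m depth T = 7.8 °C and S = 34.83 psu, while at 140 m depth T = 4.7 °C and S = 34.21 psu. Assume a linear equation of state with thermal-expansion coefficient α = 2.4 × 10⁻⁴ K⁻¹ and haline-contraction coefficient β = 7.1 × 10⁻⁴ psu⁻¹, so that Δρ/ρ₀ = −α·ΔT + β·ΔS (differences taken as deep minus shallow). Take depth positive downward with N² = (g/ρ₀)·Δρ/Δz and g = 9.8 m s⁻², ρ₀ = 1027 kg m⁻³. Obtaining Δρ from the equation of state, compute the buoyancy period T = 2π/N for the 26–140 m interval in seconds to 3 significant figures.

ΔT = -3.1 K, ΔS = -0.62 psu (deep − shallow).
Δρ/ρ₀ = −αΔT + βΔS = 7.44 × 10⁻⁴ − 4.402 × 10⁻⁴ = 3.038 × 10⁻⁴, so Δρ ≈ 0.3120 kg m⁻³.
N² = (g/ρ₀)·Δρ/Δz = g·(Δρ/ρ₀)/Δz = 9.8 × 3.038 × 10⁻⁴ / 114 = 2.6116 × 10⁻⁵ s⁻².
N = √(2.6116 × 10⁻⁵) = 5.1104 × 10⁻³ rad s⁻¹ → T = 2π/N = 1.2295 × 10³ s ≈ 1.23 × 10³ s.

1.23 × 10³ s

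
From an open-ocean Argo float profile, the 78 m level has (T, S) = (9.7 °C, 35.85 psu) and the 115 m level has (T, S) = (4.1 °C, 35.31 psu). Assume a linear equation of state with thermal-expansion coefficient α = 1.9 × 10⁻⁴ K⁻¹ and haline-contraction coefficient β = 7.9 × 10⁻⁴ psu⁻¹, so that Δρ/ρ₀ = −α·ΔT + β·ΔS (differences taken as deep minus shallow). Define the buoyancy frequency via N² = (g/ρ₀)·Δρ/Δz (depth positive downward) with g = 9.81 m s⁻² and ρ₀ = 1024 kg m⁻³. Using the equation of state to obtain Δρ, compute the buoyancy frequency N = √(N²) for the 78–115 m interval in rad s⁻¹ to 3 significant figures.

ΔT = -5.6 K, ΔS = -0.54 psu (deep − shallow).
Δρ/ρ₀ = −αΔT + βΔS = 1.064 × 10⁻³ − 4.266 × 10⁻⁴ = 6.374 × 10⁻⁴, so Δρ ≈ 0.6527 kg m⁻³.
N² = (g/ρ₀)·Δρ/Δz = g·(Δρ/ρ₀)/Δz = 9.81 × 6.374 × 10⁻⁴ / 37 = 1.6900 × 10⁻⁴ s⁻².
N = √(1.6900 × 10⁻⁴) = 0.013000 rad s⁻¹ ≈ 0.0130 rad s⁻¹.

0.0130 rad s⁻¹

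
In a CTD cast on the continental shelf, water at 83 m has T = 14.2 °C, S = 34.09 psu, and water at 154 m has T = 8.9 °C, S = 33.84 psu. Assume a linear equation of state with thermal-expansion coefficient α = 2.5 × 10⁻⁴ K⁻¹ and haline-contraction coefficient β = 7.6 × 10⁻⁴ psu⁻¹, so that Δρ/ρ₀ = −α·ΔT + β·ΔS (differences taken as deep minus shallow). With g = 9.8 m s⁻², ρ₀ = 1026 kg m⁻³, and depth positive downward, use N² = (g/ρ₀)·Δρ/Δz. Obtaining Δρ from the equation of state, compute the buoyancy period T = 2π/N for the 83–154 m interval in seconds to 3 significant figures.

502 s

ΔT = -5.3 K, ΔS = -0.25 psu (deep − shallow).
Δρ/ρ₀ = −αΔT + βΔS = 1.325 × 10⁻³ − 1.90 × 10⁻⁴ = 1.135 × 10⁻³, so Δρ ≈ 1.165 kg m⁻³.
N² = (g/ρ₀)·Δρ/Δz = g·(Δρ/ρ₀)/Δz = 9.8 × 1.135 × 10⁻³ / 71 = 1.5666 × 10⁻⁴ s⁻².
N = √(1.5666 × 10⁻⁴) = 0.012516 rad s⁻¹ → T = 2π/N = 502.01 s ≈ 502 s.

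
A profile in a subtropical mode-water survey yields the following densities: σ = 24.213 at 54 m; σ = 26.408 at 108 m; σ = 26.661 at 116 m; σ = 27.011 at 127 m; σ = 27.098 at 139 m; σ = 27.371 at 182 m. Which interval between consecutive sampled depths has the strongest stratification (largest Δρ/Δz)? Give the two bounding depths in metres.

Compute the density gradient over each adjacent pair:
  54–108 m: Δρ/Δz = 2.195/54 = 0.041 kg m⁻⁴
  108–116 m: Δρ/Δz = 0.253/8 = 0.032 kg m⁻⁴
  116–127 m: Δρ/Δz = 0.350/11 = 0.032 kg m⁻⁴
  127–139 m: Δρ/Δz = 0.087/12 = 7.2 × 10⁻³ kg m⁻⁴
  139–182 m: Δρ/Δz = 0.273/43 = 6.3 × 10⁻³ kg m⁻⁴
The largest gradient is in the 54–108 m interval — the pycnocline.

54–108 m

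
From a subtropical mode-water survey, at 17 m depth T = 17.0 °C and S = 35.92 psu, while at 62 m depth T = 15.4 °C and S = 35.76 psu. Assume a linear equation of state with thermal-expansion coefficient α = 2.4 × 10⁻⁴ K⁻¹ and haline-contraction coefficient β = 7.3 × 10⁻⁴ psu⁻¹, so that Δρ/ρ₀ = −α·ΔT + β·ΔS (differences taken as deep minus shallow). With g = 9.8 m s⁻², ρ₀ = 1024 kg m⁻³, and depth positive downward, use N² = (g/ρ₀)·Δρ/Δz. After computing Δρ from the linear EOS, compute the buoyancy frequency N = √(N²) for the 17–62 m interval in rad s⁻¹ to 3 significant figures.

7.63 × 10⁻³ rad s⁻¹

ΔT = -1.6 K, ΔS = -0.16 psu (deep − shallow).
Δρ/ρ₀ = −αΔT + βΔS = 3.84 × 10⁻⁴ − 1.168 × 10⁻⁴ = 2.672 × 10⁻⁴, so Δρ ≈ 0.2736 kg m⁻³.
N² = (g/ρ₀)·Δρ/Δz = g·(Δρ/ρ₀)/Δz = 9.8 × 2.672 × 10⁻⁴ / 45 = 5.8190 × 10⁻⁵ s⁻².
N = √(5.8190 × 10⁻⁵) = 7.6282 × 10⁻³ rad s⁻¹ ≈ 7.63 × 10⁻³ rad s⁻¹.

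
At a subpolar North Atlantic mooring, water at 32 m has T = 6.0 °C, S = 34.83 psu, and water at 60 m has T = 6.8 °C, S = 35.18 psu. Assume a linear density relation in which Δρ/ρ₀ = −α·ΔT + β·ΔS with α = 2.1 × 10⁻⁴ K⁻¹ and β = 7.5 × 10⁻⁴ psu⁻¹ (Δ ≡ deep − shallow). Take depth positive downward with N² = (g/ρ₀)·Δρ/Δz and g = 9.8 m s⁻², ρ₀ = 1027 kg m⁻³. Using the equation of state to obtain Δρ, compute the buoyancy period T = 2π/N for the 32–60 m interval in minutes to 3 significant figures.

18.2 min

ΔT = +0.8 K, ΔS = +0.35 psu (deep − shallow).
Δρ/ρ₀ = −αΔT + βΔS = -1.68 × 10⁻⁴ + 2.625 × 10⁻⁴ = 9.45 × 10⁻⁵, so Δρ ≈ 0.09705 kg m⁻³.
N² = (g/ρ₀)·Δρ/Δz = g·(Δρ/ρ₀)/Δz = 9.8 × 9.45 × 10⁻⁵ / 28 = 3.3075 × 10⁻⁵ s⁻².
N = √(3.3075 × 10⁻⁵) = 5.7511 × 10⁻³ rad s⁻¹ → T = 2π/N = 1.0925 × 10³ s = 18.208 min ≈ 18.2 min.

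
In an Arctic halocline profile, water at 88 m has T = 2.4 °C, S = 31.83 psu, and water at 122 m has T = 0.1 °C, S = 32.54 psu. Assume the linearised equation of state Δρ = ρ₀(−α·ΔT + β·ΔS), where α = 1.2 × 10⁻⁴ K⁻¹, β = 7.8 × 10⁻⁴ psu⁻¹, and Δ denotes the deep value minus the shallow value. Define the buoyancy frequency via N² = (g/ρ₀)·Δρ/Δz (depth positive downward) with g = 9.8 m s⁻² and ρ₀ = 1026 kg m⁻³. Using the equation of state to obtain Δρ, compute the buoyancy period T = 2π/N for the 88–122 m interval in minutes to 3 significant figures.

6.77 min

ΔT = -2.3 K, ΔS = +0.71 psu (deep − shallow).
Δρ/ρ₀ = −αΔT + βΔS = 2.76 × 10⁻⁴ + 5.538 × 10⁻⁴ = 8.298 × 10⁻⁴, so Δρ ≈ 0.8514 kg m⁻³.
N² = (g/ρ₀)·Δρ/Δz = g·(Δρ/ρ₀)/Δz = 9.8 × 8.298 × 10⁻⁴ / 34 = 2.3918 × 10⁻⁴ s⁻².
N = √(2.3918 × 10⁻⁴) = 0.015465 rad s⁻¹ → T = 2π/N = 406.28 s = 6.7713 min ≈ 6.77 min.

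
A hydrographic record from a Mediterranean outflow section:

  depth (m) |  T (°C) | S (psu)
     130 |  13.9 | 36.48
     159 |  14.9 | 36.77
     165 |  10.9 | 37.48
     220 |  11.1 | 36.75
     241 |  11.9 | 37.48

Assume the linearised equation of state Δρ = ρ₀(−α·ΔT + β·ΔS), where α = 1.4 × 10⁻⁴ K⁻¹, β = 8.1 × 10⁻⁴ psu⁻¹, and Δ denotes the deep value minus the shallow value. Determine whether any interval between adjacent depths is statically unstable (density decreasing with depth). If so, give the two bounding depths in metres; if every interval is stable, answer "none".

165–220 m

Evaluate Δρ/ρ₀ = −αΔT + βΔS across each adjacent pair:
  130–159 m: −αΔT+βΔS = −(1.4 × 10⁻⁴)(+1.0)+(8.1 × 10⁻⁴)(+0.29) = 9.5 × 10⁻⁵ → stable
  159–165 m: −αΔT+βΔS = −(1.4 × 10⁻⁴)(-4.0)+(8.1 × 10⁻⁴)(+0.71) = 1.1 × 10⁻³ → stable
  165–220 m: −αΔT+βΔS = −(1.4 × 10⁻⁴)(+0.2)+(8.1 × 10⁻⁴)(-0.73) = -6.2 × 10⁻⁴ → UNSTABLE
  220–241 m: −αΔT+βΔS = −(1.4 × 10⁻⁴)(+0.8)+(8.1 × 10⁻⁴)(+0.73) = 4.8 × 10⁻⁴ → stable
The 165–220 m interval has Δρ < 0: lighter water underlies denser water.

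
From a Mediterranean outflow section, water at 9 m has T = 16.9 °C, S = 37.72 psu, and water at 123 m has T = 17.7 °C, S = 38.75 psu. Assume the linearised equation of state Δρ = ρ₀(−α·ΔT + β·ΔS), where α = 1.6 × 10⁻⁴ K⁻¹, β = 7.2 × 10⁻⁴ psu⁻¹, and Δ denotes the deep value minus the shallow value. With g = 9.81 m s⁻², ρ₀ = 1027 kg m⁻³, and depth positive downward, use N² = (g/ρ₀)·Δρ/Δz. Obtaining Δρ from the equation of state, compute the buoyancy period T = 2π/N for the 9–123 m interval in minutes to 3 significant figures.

ΔT = +0.8 K, ΔS = +1.03 psu (deep − shallow).
Δρ/ρ₀ = −αΔT + βΔS = -1.28 × 10⁻⁴ + 7.416 × 10⁻⁴ = 6.136 × 10⁻⁴, so Δρ ≈ 0.6302 kg m⁻³.
N² = (g/ρ₀)·Δρ/Δz = g·(Δρ/ρ₀)/Δz = 9.81 × 6.136 × 10⁻⁴ / 114 = 5.2802 × 10⁻⁵ s⁻².
N = √(5.2802 × 10⁻⁵) = 7.2665 × 10⁻³ rad s⁻¹ → T = 2π/N = 864.68 s = 14.411 min ≈ 14.4 min.

14.4 min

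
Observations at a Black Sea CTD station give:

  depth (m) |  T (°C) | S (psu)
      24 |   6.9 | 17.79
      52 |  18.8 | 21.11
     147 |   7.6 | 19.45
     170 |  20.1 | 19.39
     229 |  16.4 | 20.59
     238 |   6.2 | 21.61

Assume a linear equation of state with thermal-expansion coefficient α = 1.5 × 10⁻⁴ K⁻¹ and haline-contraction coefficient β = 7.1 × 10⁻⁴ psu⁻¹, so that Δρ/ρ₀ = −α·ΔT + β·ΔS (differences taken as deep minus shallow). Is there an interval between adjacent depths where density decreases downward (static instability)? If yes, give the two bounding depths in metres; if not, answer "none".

Evaluate Δρ/ρ₀ = −αΔT + βΔS across each adjacent pair:
  24–52 m: −αΔT+βΔS = −(1.5 × 10⁻⁴)(+11.9)+(7.1 × 10⁻⁴)(+3.32) = 5.7 × 10⁻⁴ → stable
  52–147 m: −αΔT+βΔS = −(1.5 × 10⁻⁴)(-11.2)+(7.1 × 10⁻⁴)(-1.66) = 5.0 × 10⁻⁴ → stable
  147–170 m: −αΔT+βΔS = −(1.5 × 10⁻⁴)(+12.5)+(7.1 × 10⁻⁴)(-0.06) = -1.9 × 10⁻³ → UNSTABLE
  170–229 m: −αΔT+βΔS = −(1.5 × 10⁻⁴)(-3.7)+(7.1 × 10⁻⁴)(+1.20) = 1.4 × 10⁻³ → stable
  229–238 m: −αΔT+βΔS = −(1.5 × 10⁻⁴)(-10.2)+(7.1 × 10⁻⁴)(+1.02) = 2.3 × 10⁻³ → stable
The 147–170 m interval has Δρ < 0: lighter water underlies denser water.

147–170 m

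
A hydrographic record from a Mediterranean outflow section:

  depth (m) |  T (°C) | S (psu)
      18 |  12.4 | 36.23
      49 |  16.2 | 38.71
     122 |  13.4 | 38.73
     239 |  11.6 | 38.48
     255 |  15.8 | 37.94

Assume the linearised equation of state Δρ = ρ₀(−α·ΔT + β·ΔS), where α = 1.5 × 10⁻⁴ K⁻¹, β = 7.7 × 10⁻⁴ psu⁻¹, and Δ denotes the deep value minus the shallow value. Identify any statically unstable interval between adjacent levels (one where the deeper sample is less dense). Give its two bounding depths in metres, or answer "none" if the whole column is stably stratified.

Evaluate Δρ/ρ₀ = −αΔT + βΔS across each adjacent pair:
  18–49 m: −αΔT+βΔS = −(1.5 × 10⁻⁴)(+3.8)+(7.7 × 10⁻⁴)(+2.48) = 1.3 × 10⁻³ → stable
  49–122 m: −αΔT+βΔS = −(1.5 × 10⁻⁴)(-2.8)+(7.7 × 10⁻⁴)(+0.02) = 4.4 × 10⁻⁴ → stable
  122–239 m: −αΔT+βΔS = −(1.5 × 10⁻⁴)(-1.8)+(7.7 × 10⁻⁴)(-0.25) = 7.8 × 10⁻⁵ → stable
  239–255 m: −αΔT+βΔS = −(1.5 × 10⁻⁴)(+4.2)+(7.7 × 10⁻⁴)(-0.54) = -1.0 × 10⁻³ → UNSTABLE
The 239–255 m interval has Δρ < 0: lighter water underlies denser water.

239–255 m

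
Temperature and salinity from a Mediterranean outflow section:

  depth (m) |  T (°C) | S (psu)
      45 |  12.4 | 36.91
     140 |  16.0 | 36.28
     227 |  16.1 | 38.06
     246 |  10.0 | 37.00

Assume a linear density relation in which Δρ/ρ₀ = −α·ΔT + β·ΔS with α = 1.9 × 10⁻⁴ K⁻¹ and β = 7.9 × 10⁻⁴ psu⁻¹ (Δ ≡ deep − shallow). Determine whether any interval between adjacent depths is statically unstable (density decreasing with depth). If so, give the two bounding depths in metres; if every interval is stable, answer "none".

45–140 m

Evaluate Δρ/ρ₀ = −αΔT + βΔS across each adjacent pair:
  45–140 m: −αΔT+βΔS = −(1.9 × 10⁻⁴)(+3.6)+(7.9 × 10⁻⁴)(-0.63) = -1.2 × 10⁻³ → UNSTABLE
  140–227 m: −αΔT+βΔS = −(1.9 × 10⁻⁴)(+0.1)+(7.9 × 10⁻⁴)(+1.78) = 1.4 × 10⁻³ → stable
  227–246 m: −αΔT+βΔS = −(1.9 × 10⁻⁴)(-6.1)+(7.9 × 10⁻⁴)(-1.06) = 3.2 × 10⁻⁴ → stable
The 45–140 m interval has Δρ < 0: lighter water underlies denser water.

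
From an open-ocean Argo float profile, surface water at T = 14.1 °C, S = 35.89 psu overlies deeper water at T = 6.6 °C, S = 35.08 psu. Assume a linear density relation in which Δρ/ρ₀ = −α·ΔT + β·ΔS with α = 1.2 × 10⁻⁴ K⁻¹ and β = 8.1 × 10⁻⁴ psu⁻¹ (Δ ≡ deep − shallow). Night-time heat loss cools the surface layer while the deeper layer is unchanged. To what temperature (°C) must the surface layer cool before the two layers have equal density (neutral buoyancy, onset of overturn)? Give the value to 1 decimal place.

Neutral buoyancy requires Δρ = 0, i.e. −α(T_deep − T_surf′) + β(S_deep − S_surf) = 0.
T_surf′ = T_deep − (β/α)·ΔS = 6.6 − (8.1 × 10⁻⁴/1.2 × 10⁻⁴)·(-0.81) = 12.067 °C.
Cooling required: 14.1 − (12.067) = 2.033 °C.

12.1 °C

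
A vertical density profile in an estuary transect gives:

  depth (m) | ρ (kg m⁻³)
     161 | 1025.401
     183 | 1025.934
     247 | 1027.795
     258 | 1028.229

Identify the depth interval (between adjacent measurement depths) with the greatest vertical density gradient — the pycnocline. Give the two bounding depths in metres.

247–258 m

Compute the density gradient over each adjacent pair:
  161–183 m: Δρ/Δz = 0.533/22 = 0.024 kg m⁻⁴
  183–247 m: Δρ/Δz = 1.861/64 = 0.029 kg m⁻⁴
  247–258 m: Δρ/Δz = 0.434/11 = 0.039 kg m⁻⁴
The largest gradient is in the 247–258 m interval — the pycnocline.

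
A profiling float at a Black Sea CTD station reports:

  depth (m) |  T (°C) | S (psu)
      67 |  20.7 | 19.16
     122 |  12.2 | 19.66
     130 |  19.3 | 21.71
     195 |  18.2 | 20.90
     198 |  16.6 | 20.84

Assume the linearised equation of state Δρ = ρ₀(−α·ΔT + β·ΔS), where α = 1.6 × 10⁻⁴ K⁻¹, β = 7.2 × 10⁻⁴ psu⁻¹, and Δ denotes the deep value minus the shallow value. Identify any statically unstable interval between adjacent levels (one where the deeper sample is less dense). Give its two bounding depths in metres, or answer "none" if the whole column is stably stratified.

Evaluate Δρ/ρ₀ = −αΔT + βΔS across each adjacent pair:
  67–122 m: −αΔT+βΔS = −(1.6 × 10⁻⁴)(-8.5)+(7.2 × 10⁻⁴)(+0.50) = 1.7 × 10⁻³ → stable
  122–130 m: −αΔT+βΔS = −(1.6 × 10⁻⁴)(+7.1)+(7.2 × 10⁻⁴)(+2.05) = 3.4 × 10⁻⁴ → stable
  130–195 m: −αΔT+βΔS = −(1.6 × 10⁻⁴)(-1.1)+(7.2 × 10⁻⁴)(-0.81) = -4.1 × 10⁻⁴ → UNSTABLE
  195–198 m: −αΔT+βΔS = −(1.6 × 10⁻⁴)(-1.6)+(7.2 × 10⁻⁴)(-0.06) = 2.1 × 10⁻⁴ → stable
The 130–195 m interval has Δρ < 0: lighter water underlies denser water.

130–195 m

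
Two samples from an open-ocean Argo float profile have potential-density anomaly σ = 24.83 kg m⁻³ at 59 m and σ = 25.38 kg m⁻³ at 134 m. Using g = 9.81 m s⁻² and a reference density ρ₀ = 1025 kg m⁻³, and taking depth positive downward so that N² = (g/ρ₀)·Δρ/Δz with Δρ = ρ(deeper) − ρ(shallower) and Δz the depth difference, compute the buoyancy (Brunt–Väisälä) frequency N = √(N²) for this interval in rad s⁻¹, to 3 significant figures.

8.38 × 10⁻³ rad s⁻¹

Δρ = 1025.38 − 1024.83 = 0.55 kg m⁻³ over Δz = 134 − 59 = 75 m.
N² = (9.81/1025) × (0.55/75) = 7.0185 × 10⁻⁵ s⁻².
N = √(7.0185 × 10⁻⁵) = 8.3776 × 10⁻³ rad s⁻¹ ≈ 8.38 × 10⁻³ rad s⁻¹.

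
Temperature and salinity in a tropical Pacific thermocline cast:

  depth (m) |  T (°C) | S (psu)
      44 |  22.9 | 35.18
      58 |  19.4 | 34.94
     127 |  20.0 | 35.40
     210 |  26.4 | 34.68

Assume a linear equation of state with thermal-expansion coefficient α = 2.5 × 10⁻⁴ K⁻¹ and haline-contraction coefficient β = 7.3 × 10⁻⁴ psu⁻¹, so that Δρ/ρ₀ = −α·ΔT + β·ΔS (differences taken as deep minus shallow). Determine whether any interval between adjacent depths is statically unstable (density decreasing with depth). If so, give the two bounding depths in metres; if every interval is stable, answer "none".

127–210 m

Evaluate Δρ/ρ₀ = −αΔT + βΔS across each adjacent pair:
  44–58 m: −αΔT+βΔS = −(2.5 × 10⁻⁴)(-3.5)+(7.3 × 10⁻⁴)(-0.24) = 7.0 × 10⁻⁴ → stable
  58–127 m: −αΔT+βΔS = −(2.5 × 10⁻⁴)(+0.6)+(7.3 × 10⁻⁴)(+0.46) = 1.9 × 10⁻⁴ → stable
  127–210 m: −αΔT+βΔS = −(2.5 × 10⁻⁴)(+6.4)+(7.3 × 10⁻⁴)(-0.72) = -2.1 × 10⁻³ → UNSTABLE
The 127–210 m interval has Δρ < 0: lighter water underlies denser water.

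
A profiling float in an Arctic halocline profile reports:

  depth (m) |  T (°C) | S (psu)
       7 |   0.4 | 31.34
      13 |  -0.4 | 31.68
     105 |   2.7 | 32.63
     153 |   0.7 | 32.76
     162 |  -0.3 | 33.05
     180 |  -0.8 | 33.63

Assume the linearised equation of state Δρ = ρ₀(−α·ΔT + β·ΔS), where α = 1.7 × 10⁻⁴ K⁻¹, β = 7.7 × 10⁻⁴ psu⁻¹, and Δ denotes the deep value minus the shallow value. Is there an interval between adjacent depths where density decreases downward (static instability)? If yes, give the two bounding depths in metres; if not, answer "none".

Evaluate Δρ/ρ₀ = −αΔT + βΔS across each adjacent pair:
  7–13 m: −αΔT+βΔS = −(1.7 × 10⁻⁴)(-0.8)+(7.7 × 10⁻⁴)(+0.34) = 4.0 × 10⁻⁴ → stable
  13–105 m: −αΔT+βΔS = −(1.7 × 10⁻⁴)(+3.1)+(7.7 × 10⁻⁴)(+0.95) = 2.0 × 10⁻⁴ → stable
  105–153 m: −αΔT+βΔS = −(1.7 × 10⁻⁴)(-2.0)+(7.7 × 10⁻⁴)(+0.13) = 4.4 × 10⁻⁴ → stable
  153–162 m: −αΔT+βΔS = −(1.7 × 10⁻⁴)(-1.0)+(7.7 × 10⁻⁴)(+0.29) = 3.9 × 10⁻⁴ → stable
  162–180 m: −αΔT+βΔS = −(1.7 × 10⁻⁴)(-0.5)+(7.7 × 10⁻⁴)(+0.58) = 5.3 × 10⁻⁴ → stable
Every interval has Δρ > 0: the column is stably stratified throughout.

none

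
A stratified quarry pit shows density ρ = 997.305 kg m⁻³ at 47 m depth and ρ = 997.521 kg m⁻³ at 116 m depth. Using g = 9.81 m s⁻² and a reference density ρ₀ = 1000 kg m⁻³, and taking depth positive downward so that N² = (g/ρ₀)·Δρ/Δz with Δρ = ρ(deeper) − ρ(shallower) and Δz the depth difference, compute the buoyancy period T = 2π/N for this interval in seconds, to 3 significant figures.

Δρ = 997.521 − 997.305 = 0.216 kg m⁻³ over Δz = 116 − 47 = 69 m.
N² = (9.81/1000) × (0.216/69) = 3.0710 × 10⁻⁵ s⁻².
N = √(3.0710 × 10⁻⁵) = 5.5417 × 10⁻³ rad s⁻¹, so T = 2π/N = 1.1338 × 10³ s ≈ 1.13 × 10³ s.
Since Δρ > 0 the layer is stably stratified.

1.13 × 10³ s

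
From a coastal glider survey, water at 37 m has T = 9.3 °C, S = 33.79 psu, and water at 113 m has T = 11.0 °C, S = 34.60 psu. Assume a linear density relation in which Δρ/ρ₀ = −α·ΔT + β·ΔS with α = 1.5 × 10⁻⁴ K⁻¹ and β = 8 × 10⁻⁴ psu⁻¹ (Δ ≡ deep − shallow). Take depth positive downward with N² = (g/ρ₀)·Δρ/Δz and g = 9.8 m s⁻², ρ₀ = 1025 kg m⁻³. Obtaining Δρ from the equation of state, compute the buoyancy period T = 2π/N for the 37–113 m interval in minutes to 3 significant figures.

14.7 min

ΔT = +1.7 K, ΔS = +0.81 psu (deep − shallow).
Δρ/ρ₀ = −αΔT + βΔS = -2.55 × 10⁻⁴ + 6.48 × 10⁻⁴ = 3.93 × 10⁻⁴, so Δρ ≈ 0.4028 kg m⁻³.
N² = (g/ρ₀)·Δρ/Δz = g·(Δρ/ρ₀)/Δz = 9.8 × 3.93 × 10⁻⁴ / 76 = 5.0676 × 10⁻⁵ s⁻².
N = √(5.0676 × 10⁻⁵) = 7.1187 × 10⁻³ rad s⁻¹ → T = 2π/N = 882.63 s = 14.710 min ≈ 14.7 min.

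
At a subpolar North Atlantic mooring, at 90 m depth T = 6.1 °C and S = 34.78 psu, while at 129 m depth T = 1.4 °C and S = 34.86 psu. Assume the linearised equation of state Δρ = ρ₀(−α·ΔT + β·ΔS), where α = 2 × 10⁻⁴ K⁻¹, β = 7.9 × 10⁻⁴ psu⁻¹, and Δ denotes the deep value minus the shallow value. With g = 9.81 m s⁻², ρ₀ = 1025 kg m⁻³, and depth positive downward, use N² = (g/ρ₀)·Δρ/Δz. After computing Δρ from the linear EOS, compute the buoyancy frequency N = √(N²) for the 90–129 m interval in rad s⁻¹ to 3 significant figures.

0.0159 rad s⁻¹

ΔT = -4.7 K, ΔS = +0.08 psu (deep − shallow).
Δρ/ρ₀ = −αΔT + βΔS = 9.40 × 10⁻⁴ + 6.32 × 10⁻⁵ = 1.0032 × 10⁻³, so Δρ ≈ 1.028 kg m⁻³.
N² = (g/ρ₀)·Δρ/Δz = g·(Δρ/ρ₀)/Δz = 9.81 × 1.0032 × 10⁻³ / 39 = 2.5234 × 10⁻⁴ s⁻².
N = √(2.5234 × 10⁻⁴) = 0.015885 rad s⁻¹ ≈ 0.0159 rad s⁻¹.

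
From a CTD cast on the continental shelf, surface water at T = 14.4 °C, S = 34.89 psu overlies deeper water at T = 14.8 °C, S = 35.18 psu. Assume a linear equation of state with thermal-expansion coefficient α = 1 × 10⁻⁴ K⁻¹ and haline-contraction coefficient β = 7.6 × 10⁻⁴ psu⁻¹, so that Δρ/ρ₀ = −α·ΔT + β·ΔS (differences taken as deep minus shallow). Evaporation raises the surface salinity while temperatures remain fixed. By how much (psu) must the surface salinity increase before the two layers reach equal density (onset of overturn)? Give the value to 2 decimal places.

Neutral buoyancy requires −α(T_deep − T_surf) + β(S_deep − S_surf′) = 0.
S_surf′ = S_deep − (α/β)·ΔT = 35.18 − (1 × 10⁻⁴/7.6 × 10⁻⁴)·(+0.4) = 35.1274 psu.
Increase required: 35.1274 − 34.89 = 0.2374 psu.

0.24 psu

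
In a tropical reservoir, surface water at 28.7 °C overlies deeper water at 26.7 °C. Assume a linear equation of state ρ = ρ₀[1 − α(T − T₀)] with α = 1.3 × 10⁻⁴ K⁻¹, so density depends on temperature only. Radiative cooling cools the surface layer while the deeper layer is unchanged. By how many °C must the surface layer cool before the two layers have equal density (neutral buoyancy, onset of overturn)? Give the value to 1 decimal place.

2.0 °C

With temperature the only control, equal density requires T_surf′ = T_deep.
T_surf′ = 26.7 °C.
Cooling required: 28.7 − 26.7 = 2.0 °C.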